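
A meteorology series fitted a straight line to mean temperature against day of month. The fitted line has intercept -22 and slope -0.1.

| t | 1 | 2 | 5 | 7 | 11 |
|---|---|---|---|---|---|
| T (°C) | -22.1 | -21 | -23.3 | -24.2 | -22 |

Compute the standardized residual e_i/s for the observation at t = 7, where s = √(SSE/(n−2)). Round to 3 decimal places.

-1.104

t=1: ŷ = -22 − 0.1·1 = -22.1; e = -22.1 − (-22.1) = 0
t=2: ŷ = -22 − 0.1·2 = -22.2; e = -21 − (-22.2) = 1.2
t=5: ŷ = -22 − 0.1·5 = -22.5; e = -23.3 − (-22.5) = -0.8
t=7: ŷ = -22 − 0.1·7 = -22.7; e = -24.2 − (-22.7) = -1.5
t=11: ŷ = -22 − 0.1·11 = -23.1; e = -22 − (-23.1) = 1.1
SSE = 0 + 1.44 + 0.64 + 2.25 + 1.21 = 5.54
s = √(5.54/3) = 1.35892
e/s = -1.5 / 1.35892 = -1.104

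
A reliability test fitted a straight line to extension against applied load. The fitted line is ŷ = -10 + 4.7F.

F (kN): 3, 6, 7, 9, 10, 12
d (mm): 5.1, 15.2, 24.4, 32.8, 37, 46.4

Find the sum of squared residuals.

SSE = 12.5

F=3: ŷ = -10 + 4.7·3 = 4.1; e = 5.1 − 4.1 = 1
F=6: ŷ = -10 + 4.7·6 = 18.2; e = 15.2 − 18.2 = -3
F=7: ŷ = -10 + 4.7·7 = 22.9; e = 24.4 − 22.9 = 1.5
F=9: ŷ = -10 + 4.7·9 = 32.3; e = 32.8 − 32.3 = 0.5
F=10: ŷ = -10 + 4.7·10 = 37; e = 37 − 37 = 0
F=12: ŷ = -10 + 4.7·12 = 46.4; e = 46.4 − 46.4 = 0
SSE = 1 + 9 + 2.25 + 0.25 + 0 + 0 = 12.5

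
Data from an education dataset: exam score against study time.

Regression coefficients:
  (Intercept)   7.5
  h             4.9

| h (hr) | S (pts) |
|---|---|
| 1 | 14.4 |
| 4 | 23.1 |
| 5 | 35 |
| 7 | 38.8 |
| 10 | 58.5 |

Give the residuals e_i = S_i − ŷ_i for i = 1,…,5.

h=1: ŷ = 7.5 + 4.9·1 = 12.4; e = 14.4 − 12.4 = 2
h=4: ŷ = 7.5 + 4.9·4 = 27.1; e = 23.1 − 27.1 = -4
h=5: ŷ = 7.5 + 4.9·5 = 32; e = 35 − 32 = 3
h=7: ŷ = 7.5 + 4.9·7 = 41.8; e = 38.8 − 41.8 = -3
h=10: ŷ = 7.5 + 4.9·10 = 56.5; e = 58.5 − 56.5 = 2

2, -4, 3, -3, 2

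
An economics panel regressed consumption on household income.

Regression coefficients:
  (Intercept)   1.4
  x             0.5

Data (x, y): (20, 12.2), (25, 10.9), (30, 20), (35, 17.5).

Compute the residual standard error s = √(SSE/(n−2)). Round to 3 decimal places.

s = 3.504

x=20: ŷ = 1.4 + 0.5·20 = 11.4; r = 12.2 − 11.4 = 0.8
x=25: ŷ = 1.4 + 0.5·25 = 13.9; r = 10.9 − 13.9 = -3
x=30: ŷ = 1.4 + 0.5·30 = 16.4; r = 20 − 16.4 = 3.6
x=35: ŷ = 1.4 + 0.5·35 = 18.9; r = 17.5 − 18.9 = -1.4
SSE = 0.64 + 9 + 12.96 + 1.96 = 24.56
s = √(24.56/2) = √12.28 ≈ 3.504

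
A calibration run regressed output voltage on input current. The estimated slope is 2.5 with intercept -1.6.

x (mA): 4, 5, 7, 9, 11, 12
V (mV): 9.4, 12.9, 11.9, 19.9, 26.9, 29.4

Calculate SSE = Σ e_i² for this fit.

x=4: ŷ = -1.6 + 2.5·4 = 8.4; e = 9.4 − 8.4 = 1
x=5: ŷ = -1.6 + 2.5·5 = 10.9; e = 12.9 − 10.9 = 2
x=7: ŷ = -1.6 + 2.5·7 = 15.9; e = 11.9 − 15.9 = -4
x=9: ŷ = -1.6 + 2.5·9 = 20.9; e = 19.9 − 20.9 = -1
x=11: ŷ = -1.6 + 2.5·11 = 25.9; e = 26.9 − 25.9 = 1
x=12: ŷ = -1.6 + 2.5·12 = 28.4; e = 29.4 − 28.4 = 1
SSE = 1 + 4 + 16 + 1 + 1 + 1 = 24

SSE = 24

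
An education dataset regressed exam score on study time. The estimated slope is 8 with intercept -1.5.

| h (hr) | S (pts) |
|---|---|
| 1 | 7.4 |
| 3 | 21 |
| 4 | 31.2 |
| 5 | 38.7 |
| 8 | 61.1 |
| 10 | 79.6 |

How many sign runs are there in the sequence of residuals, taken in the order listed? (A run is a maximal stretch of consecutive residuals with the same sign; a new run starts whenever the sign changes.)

5 runs

h=1: Ŝ = -1.5 + 8·1 = 6.5; e = 7.4 − 6.5 = 0.9
h=3: Ŝ = -1.5 + 8·3 = 22.5; e = 21 − 22.5 = -1.5
h=4: Ŝ = -1.5 + 8·4 = 30.5; e = 31.2 − 30.5 = 0.7
h=5: Ŝ = -1.5 + 8·5 = 38.5; e = 38.7 − 38.5 = 0.2
h=8: Ŝ = -1.5 + 8·8 = 62.5; e = 61.1 − 62.5 = -1.4
h=10: Ŝ = -1.5 + 8·10 = 78.5; e = 79.6 − 78.5 = 1.1
Signs: + − + + − +
Runs: +×1, −×1, +×2, −×1, +×1 → 5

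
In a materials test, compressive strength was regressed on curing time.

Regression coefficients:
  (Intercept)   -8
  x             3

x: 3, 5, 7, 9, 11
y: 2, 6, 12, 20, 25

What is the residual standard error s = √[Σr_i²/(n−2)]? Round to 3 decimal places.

s = 1.155

x=3: ŷ = -8 + 3·3 = 1; r = 2 − 1 = 1
x=5: ŷ = -8 + 3·5 = 7; r = 6 − 7 = -1
x=7: ŷ = -8 + 3·7 = 13; r = 12 − 13 = -1
x=9: ŷ = -8 + 3·9 = 19; r = 20 − 19 = 1
x=11: ŷ = -8 + 3·11 = 25; r = 25 − 25 = 0
SSE = 1 + 1 + 1 + 1 + 0 = 4
s = √(4/3) = √1.33333 ≈ 1.155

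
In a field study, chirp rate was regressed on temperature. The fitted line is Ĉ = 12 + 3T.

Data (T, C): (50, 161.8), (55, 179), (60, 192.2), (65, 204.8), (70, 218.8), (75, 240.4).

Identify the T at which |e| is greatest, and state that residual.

T = 75, e = 3.4

T=50: Ĉ = 12 + 3·50 = 162; e = 161.8 − 162 = -0.2
T=55: Ĉ = 12 + 3·55 = 177; e = 179 − 177 = 2
T=60: Ĉ = 12 + 3·60 = 192; e = 192.2 − 192 = 0.2
T=65: Ĉ = 12 + 3·65 = 207; e = 204.8 − 207 = -2.2
T=70: Ĉ = 12 + 3·70 = 222; e = 218.8 − 222 = -3.2
T=75: Ĉ = 12 + 3·75 = 237; e = 240.4 − 237 = 3.4
Largest |e| is 3.4 at T = 75, residual 3.4.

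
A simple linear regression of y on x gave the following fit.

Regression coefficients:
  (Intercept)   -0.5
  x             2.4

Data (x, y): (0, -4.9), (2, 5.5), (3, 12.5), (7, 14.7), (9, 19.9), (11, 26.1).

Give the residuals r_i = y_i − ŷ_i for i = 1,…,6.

x=0: ŷ = -0.5 + 2.4·0 = -0.5; r = -4.9 − (-0.5) = -4.4
x=2: ŷ = -0.5 + 2.4·2 = 4.3; r = 5.5 − 4.3 = 1.2
x=3: ŷ = -0.5 + 2.4·3 = 6.7; r = 12.5 − 6.7 = 5.8
x=7: ŷ = -0.5 + 2.4·7 = 16.3; r = 14.7 − 16.3 = -1.6
x=9: ŷ = -0.5 + 2.4·9 = 21.1; r = 19.9 − 21.1 = -1.2
x=11: ŷ = -0.5 + 2.4·11 = 25.9; r = 26.1 − 25.9 = 0.2

-4.4, 1.2, 5.8, -1.6, -1.2, 0.2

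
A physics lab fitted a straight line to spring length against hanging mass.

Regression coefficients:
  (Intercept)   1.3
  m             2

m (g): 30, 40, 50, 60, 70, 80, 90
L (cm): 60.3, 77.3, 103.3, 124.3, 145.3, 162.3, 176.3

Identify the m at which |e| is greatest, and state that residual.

m = 90, e = -5

m=30: L̂ = 1.3 + 2·30 = 61.3; e = 60.3 − 61.3 = -1
m=40: L̂ = 1.3 + 2·40 = 81.3; e = 77.3 − 81.3 = -4
m=50: L̂ = 1.3 + 2·50 = 101.3; e = 103.3 − 101.3 = 2
m=60: L̂ = 1.3 + 2·60 = 121.3; e = 124.3 − 121.3 = 3
m=70: L̂ = 1.3 + 2·70 = 141.3; e = 145.3 − 141.3 = 4
m=80: L̂ = 1.3 + 2·80 = 161.3; e = 162.3 − 161.3 = 1
m=90: L̂ = 1.3 + 2·90 = 181.3; e = 176.3 − 181.3 = -5
Largest |e| is 5 at m = 90, residual -5.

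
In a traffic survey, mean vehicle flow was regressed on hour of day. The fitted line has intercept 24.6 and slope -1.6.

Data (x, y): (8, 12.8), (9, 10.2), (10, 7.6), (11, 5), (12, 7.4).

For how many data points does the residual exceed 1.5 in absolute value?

x=8: ŷ = 24.6 − 1.6·8 = 11.8; r = 12.8 − 11.8 = 1
x=9: ŷ = 24.6 − 1.6·9 = 10.2; r = 10.2 − 10.2 = 0
x=10: ŷ = 24.6 − 1.6·10 = 8.6; r = 7.6 − 8.6 = -1
x=11: ŷ = 24.6 − 1.6·11 = 7; r = 5 − 7 = -2
x=12: ŷ = 24.6 − 1.6·12 = 5.4; r = 7.4 − 5.4 = 2
|r| > 1.5: x=11 (|r|=2), x=12 (|r|=2) → 2

2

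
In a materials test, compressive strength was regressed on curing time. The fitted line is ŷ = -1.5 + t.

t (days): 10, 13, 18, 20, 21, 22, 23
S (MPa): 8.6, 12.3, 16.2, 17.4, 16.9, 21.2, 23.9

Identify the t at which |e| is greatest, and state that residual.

t = 21, e = -2.6

t=10: ŷ = -1.5 + 10 = 8.5; e = 8.6 − 8.5 = 0.1
t=13: ŷ = -1.5 + 13 = 11.5; e = 12.3 − 11.5 = 0.8
t=18: ŷ = -1.5 + 18 = 16.5; e = 16.2 − 16.5 = -0.3
t=20: ŷ = -1.5 + 20 = 18.5; e = 17.4 − 18.5 = -1.1
t=21: ŷ = -1.5 + 21 = 19.5; e = 16.9 − 19.5 = -2.6
t=22: ŷ = -1.5 + 22 = 20.5; e = 21.2 − 20.5 = 0.7
t=23: ŷ = -1.5 + 23 = 21.5; e = 23.9 − 21.5 = 2.4
Largest |e| is 2.6 at t = 21, residual -2.6.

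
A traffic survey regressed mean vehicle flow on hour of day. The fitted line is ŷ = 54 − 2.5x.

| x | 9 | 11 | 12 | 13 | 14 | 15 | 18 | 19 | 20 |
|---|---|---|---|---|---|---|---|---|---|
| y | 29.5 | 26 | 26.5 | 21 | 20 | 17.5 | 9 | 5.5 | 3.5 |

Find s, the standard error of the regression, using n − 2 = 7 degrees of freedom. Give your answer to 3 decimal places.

s = 1.414

x=9: ŷ = 54 − 2.5·9 = 31.5; e = 29.5 − 31.5 = -2
x=11: ŷ = 54 − 2.5·11 = 26.5; e = 26 − 26.5 = -0.5
x=12: ŷ = 54 − 2.5·12 = 24; e = 26.5 − 24 = 2.5
x=13: ŷ = 54 − 2.5·13 = 21.5; e = 21 − 21.5 = -0.5
x=14: ŷ = 54 − 2.5·14 = 19; e = 20 − 19 = 1
x=15: ŷ = 54 − 2.5·15 = 16.5; e = 17.5 − 16.5 = 1
x=18: ŷ = 54 − 2.5·18 = 9; e = 9 − 9 = 0
x=19: ŷ = 54 − 2.5·19 = 6.5; e = 5.5 − 6.5 = -1
x=20: ŷ = 54 − 2.5·20 = 4; e = 3.5 − 4 = -0.5
SSE = 4 + 0.25 + 6.25 + 0.25 + 1 + 1 + 0 + 1 + 0.25 = 14
s = √(14/7) = √2 ≈ 1.414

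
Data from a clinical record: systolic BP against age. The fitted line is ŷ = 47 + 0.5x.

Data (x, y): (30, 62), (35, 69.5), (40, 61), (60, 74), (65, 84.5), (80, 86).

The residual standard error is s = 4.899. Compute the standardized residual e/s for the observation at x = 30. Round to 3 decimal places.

ŷ = 47 + 0.5·30 = 62
e = 62 − 62 = 0
e/s = 0 / 4.899 = 0.000

0.000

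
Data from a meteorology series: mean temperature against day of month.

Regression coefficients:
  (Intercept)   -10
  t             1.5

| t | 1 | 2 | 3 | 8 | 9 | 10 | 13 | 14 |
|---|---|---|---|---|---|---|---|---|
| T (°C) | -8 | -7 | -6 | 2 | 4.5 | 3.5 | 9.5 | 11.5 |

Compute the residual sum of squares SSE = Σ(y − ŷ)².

SSE = 4

t=1: T̂ = -10 + 1.5·1 = -8.5; e = -8 − (-8.5) = 0.5
t=2: T̂ = -10 + 1.5·2 = -7; e = -7 − (-7) = 0
t=3: T̂ = -10 + 1.5·3 = -5.5; e = -6 − (-5.5) = -0.5
t=8: T̂ = -10 + 1.5·8 = 2; e = 2 − 2 = 0
t=9: T̂ = -10 + 1.5·9 = 3.5; e = 4.5 − 3.5 = 1
t=10: T̂ = -10 + 1.5·10 = 5; e = 3.5 − 5 = -1.5
t=13: T̂ = -10 + 1.5·13 = 9.5; e = 9.5 − 9.5 = 0
t=14: T̂ = -10 + 1.5·14 = 11; e = 11.5 − 11 = 0.5
SSE = 0.25 + 0 + 0.25 + 0 + 1 + 2.25 + 0 + 0.25 = 4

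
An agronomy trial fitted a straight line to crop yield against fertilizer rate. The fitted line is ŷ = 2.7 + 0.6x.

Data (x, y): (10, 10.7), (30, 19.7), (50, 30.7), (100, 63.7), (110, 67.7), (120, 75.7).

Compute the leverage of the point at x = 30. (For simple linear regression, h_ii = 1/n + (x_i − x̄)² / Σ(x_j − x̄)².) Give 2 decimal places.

x̄ = (10 + 30 + 50 + 100 + 110 + 120)/6 = 70
Σ(x − x̄)² = 3600 + 1600 + 400 + 900 + 1600 + 2500 = 10600
h = 1/6 + (-40)²/10600 = 0.166667 + 0.150943 = 0.32

h = 0.32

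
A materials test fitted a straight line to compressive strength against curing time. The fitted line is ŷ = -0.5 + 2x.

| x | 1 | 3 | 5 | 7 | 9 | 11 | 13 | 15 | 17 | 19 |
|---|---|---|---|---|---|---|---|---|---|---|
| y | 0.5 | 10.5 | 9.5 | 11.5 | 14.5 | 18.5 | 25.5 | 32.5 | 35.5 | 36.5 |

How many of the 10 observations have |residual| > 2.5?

4

x=1: ŷ = -0.5 + 2·1 = 1.5; e = 0.5 − 1.5 = -1
x=3: ŷ = -0.5 + 2·3 = 5.5; e = 10.5 − 5.5 = 5
x=5: ŷ = -0.5 + 2·5 = 9.5; e = 9.5 − 9.5 = 0
x=7: ŷ = -0.5 + 2·7 = 13.5; e = 11.5 − 13.5 = -2
x=9: ŷ = -0.5 + 2·9 = 17.5; e = 14.5 − 17.5 = -3
x=11: ŷ = -0.5 + 2·11 = 21.5; e = 18.5 − 21.5 = -3
x=13: ŷ = -0.5 + 2·13 = 25.5; e = 25.5 − 25.5 = 0
x=15: ŷ = -0.5 + 2·15 = 29.5; e = 32.5 − 29.5 = 3
x=17: ŷ = -0.5 + 2·17 = 33.5; e = 35.5 − 33.5 = 2
x=19: ŷ = -0.5 + 2·19 = 37.5; e = 36.5 − 37.5 = -1
|e| > 2.5: x=3 (|e|=5), x=9 (|e|=3), x=11 (|e|=3), x=15 (|e|=3) → 4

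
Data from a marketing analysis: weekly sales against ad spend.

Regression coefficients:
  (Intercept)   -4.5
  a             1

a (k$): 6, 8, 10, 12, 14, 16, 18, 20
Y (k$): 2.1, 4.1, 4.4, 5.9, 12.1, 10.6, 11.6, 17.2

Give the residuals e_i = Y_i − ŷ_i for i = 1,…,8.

a=6: ŷ = -4.5 + 6 = 1.5; e = 2.1 − 1.5 = 0.6
a=8: ŷ = -4.5 + 8 = 3.5; e = 4.1 − 3.5 = 0.6
a=10: ŷ = -4.5 + 10 = 5.5; e = 4.4 − 5.5 = -1.1
a=12: ŷ = -4.5 + 12 = 7.5; e = 5.9 − 7.5 = -1.6
a=14: ŷ = -4.5 + 14 = 9.5; e = 12.1 − 9.5 = 2.6
a=16: ŷ = -4.5 + 16 = 11.5; e = 10.6 − 11.5 = -0.9
a=18: ŷ = -4.5 + 18 = 13.5; e = 11.6 − 13.5 = -1.9
a=20: ŷ = -4.5 + 20 = 15.5; e = 17.2 − 15.5 = 1.7

0.6, 0.6, -1.1, -1.6, 2.6, -0.9, -1.9, 1.7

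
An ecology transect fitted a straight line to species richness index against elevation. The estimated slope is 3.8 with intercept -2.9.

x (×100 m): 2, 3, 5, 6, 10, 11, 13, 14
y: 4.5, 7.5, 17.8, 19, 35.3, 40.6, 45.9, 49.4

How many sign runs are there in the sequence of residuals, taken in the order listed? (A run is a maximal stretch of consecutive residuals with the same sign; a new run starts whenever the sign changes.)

x=2: ŷ = -2.9 + 3.8·2 = 4.7; e = 4.5 − 4.7 = -0.2
x=3: ŷ = -2.9 + 3.8·3 = 8.5; e = 7.5 − 8.5 = -1
x=5: ŷ = -2.9 + 3.8·5 = 16.1; e = 17.8 − 16.1 = 1.7
x=6: ŷ = -2.9 + 3.8·6 = 19.9; e = 19 − 19.9 = -0.9
x=10: ŷ = -2.9 + 3.8·10 = 35.1; e = 35.3 − 35.1 = 0.2
x=11: ŷ = -2.9 + 3.8·11 = 38.9; e = 40.6 − 38.9 = 1.7
x=13: ŷ = -2.9 + 3.8·13 = 46.5; e = 45.9 − 46.5 = -0.6
x=14: ŷ = -2.9 + 3.8·14 = 50.3; e = 49.4 − 50.3 = -0.9
Signs: − − + − + + − −
Runs: −×2, +×1, −×1, +×2, −×2 → 5

5 runs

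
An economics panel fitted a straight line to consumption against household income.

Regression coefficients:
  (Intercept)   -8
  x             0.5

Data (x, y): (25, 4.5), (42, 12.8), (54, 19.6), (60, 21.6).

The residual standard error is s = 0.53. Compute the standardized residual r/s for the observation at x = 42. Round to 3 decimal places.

ŷ = -8 + 0.5·42 = 13
r = 12.8 − 13 = -0.2
r/s = -0.2 / 0.53 = -0.377

-0.377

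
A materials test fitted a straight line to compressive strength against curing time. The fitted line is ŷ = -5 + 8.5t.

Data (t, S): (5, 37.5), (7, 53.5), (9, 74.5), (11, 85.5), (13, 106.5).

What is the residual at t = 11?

ŷ = -5 + 8.5·11 = 88.5
e = 85.5 − 88.5 = -3

e = -3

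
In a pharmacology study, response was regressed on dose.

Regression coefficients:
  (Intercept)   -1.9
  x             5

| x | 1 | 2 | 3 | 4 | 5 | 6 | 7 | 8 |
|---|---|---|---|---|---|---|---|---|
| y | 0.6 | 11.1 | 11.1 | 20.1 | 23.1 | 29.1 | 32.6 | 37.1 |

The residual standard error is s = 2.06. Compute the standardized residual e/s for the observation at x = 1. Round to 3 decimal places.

-1.214

ŷ = -1.9 + 5·1 = 3.1
e = 0.6 − 3.1 = -2.5
e/s = -2.5 / 2.06 = -1.214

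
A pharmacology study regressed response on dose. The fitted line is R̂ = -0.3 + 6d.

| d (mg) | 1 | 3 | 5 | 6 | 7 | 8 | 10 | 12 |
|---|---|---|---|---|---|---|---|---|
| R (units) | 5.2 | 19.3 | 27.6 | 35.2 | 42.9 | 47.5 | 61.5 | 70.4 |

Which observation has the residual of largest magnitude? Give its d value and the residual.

d=1: R̂ = -0.3 + 6·1 = 5.7; e = 5.2 − 5.7 = -0.5
d=3: R̂ = -0.3 + 6·3 = 17.7; e = 19.3 − 17.7 = 1.6
d=5: R̂ = -0.3 + 6·5 = 29.7; e = 27.6 − 29.7 = -2.1
d=6: R̂ = -0.3 + 6·6 = 35.7; e = 35.2 − 35.7 = -0.5
d=7: R̂ = -0.3 + 6·7 = 41.7; e = 42.9 − 41.7 = 1.2
d=8: R̂ = -0.3 + 6·8 = 47.7; e = 47.5 − 47.7 = -0.2
d=10: R̂ = -0.3 + 6·10 = 59.7; e = 61.5 − 59.7 = 1.8
d=12: R̂ = -0.3 + 6·12 = 71.7; e = 70.4 − 71.7 = -1.3
Largest |e| is 2.1 at d = 5, residual -2.1.

d = 5, e = -2.1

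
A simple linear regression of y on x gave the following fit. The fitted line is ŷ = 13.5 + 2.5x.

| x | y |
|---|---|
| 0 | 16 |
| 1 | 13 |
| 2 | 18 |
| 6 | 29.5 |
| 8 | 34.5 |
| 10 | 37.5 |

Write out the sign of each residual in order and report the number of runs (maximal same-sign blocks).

x=0: ŷ = 13.5 + 2.5·0 = 13.5; e = 16 − 13.5 = 2.5
x=1: ŷ = 13.5 + 2.5·1 = 16; e = 13 − 16 = -3
x=2: ŷ = 13.5 + 2.5·2 = 18.5; e = 18 − 18.5 = -0.5
x=6: ŷ = 13.5 + 2.5·6 = 28.5; e = 29.5 − 28.5 = 1
x=8: ŷ = 13.5 + 2.5·8 = 33.5; e = 34.5 − 33.5 = 1
x=10: ŷ = 13.5 + 2.5·10 = 38.5; e = 37.5 − 38.5 = -1
Signs: + − − + + −
Runs: +×1, −×2, +×2, −×1 → 4

4 runs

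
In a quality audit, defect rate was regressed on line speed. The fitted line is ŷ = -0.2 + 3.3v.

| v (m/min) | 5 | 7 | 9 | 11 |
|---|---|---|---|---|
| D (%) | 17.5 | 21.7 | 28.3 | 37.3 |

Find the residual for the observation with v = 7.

ŷ = -0.2 + 3.3·7 = 22.9
e = 21.7 − 22.9 = -1.2

e = -1.2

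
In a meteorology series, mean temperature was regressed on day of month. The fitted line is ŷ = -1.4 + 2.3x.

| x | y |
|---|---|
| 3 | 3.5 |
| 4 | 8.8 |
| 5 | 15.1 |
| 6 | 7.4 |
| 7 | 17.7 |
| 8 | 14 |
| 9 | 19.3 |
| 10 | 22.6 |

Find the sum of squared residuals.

SSE = 74

x=3: ŷ = -1.4 + 2.3·3 = 5.5; e = 3.5 − 5.5 = -2
x=4: ŷ = -1.4 + 2.3·4 = 7.8; e = 8.8 − 7.8 = 1
x=5: ŷ = -1.4 + 2.3·5 = 10.1; e = 15.1 − 10.1 = 5
x=6: ŷ = -1.4 + 2.3·6 = 12.4; e = 7.4 − 12.4 = -5
x=7: ŷ = -1.4 + 2.3·7 = 14.7; e = 17.7 − 14.7 = 3
x=8: ŷ = -1.4 + 2.3·8 = 17; e = 14 − 17 = -3
x=9: ŷ = -1.4 + 2.3·9 = 19.3; e = 19.3 − 19.3 = 0
x=10: ŷ = -1.4 + 2.3·10 = 21.6; e = 22.6 − 21.6 = 1
SSE = 4 + 1 + 25 + 25 + 9 + 9 + 0 + 1 = 74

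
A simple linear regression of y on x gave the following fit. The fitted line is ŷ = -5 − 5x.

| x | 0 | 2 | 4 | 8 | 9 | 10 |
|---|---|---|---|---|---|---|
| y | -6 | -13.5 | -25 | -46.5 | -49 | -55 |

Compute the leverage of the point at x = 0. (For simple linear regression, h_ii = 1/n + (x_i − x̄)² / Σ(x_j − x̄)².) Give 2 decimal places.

x̄ = (0 + 2 + 4 + 8 + 9 + 10)/6 = 5.5
Σ(x − x̄)² = 30.25 + 12.25 + 2.25 + 6.25 + 12.25 + 20.25 = 83.5
h = 1/6 + (-5.5)²/83.5 = 0.166667 + 0.362275 = 0.53

h = 0.53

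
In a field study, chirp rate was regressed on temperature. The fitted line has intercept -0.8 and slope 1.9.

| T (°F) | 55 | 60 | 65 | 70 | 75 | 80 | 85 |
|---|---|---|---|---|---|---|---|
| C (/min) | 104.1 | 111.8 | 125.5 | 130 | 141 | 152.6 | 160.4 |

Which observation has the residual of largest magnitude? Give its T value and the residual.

T = 65, r = 2.8

T=55: ŷ = -0.8 + 1.9·55 = 103.7; r = 104.1 − 103.7 = 0.4
T=60: ŷ = -0.8 + 1.9·60 = 113.2; r = 111.8 − 113.2 = -1.4
T=65: ŷ = -0.8 + 1.9·65 = 122.7; r = 125.5 − 122.7 = 2.8
T=70: ŷ = -0.8 + 1.9·70 = 132.2; r = 130 − 132.2 = -2.2
T=75: ŷ = -0.8 + 1.9·75 = 141.7; r = 141 − 141.7 = -0.7
T=80: ŷ = -0.8 + 1.9·80 = 151.2; r = 152.6 − 151.2 = 1.4
T=85: ŷ = -0.8 + 1.9·85 = 160.7; r = 160.4 − 160.7 = -0.3
Largest |r| is 2.8 at T = 65, residual 2.8.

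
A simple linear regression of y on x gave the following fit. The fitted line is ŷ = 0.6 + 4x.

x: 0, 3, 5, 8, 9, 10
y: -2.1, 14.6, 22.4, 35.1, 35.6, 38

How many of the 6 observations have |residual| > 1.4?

x=0: ŷ = 0.6 + 4·0 = 0.6; e = -2.1 − 0.6 = -2.7
x=3: ŷ = 0.6 + 4·3 = 12.6; e = 14.6 − 12.6 = 2
x=5: ŷ = 0.6 + 4·5 = 20.6; e = 22.4 − 20.6 = 1.8
x=8: ŷ = 0.6 + 4·8 = 32.6; e = 35.1 − 32.6 = 2.5
x=9: ŷ = 0.6 + 4·9 = 36.6; e = 35.6 − 36.6 = -1
x=10: ŷ = 0.6 + 4·10 = 40.6; e = 38 − 40.6 = -2.6
|e| > 1.4: x=0 (|e|=2.7), x=3 (|e|=2), x=5 (|e|=1.8), x=8 (|e|=2.5), x=10 (|e|=2.6) → 5

5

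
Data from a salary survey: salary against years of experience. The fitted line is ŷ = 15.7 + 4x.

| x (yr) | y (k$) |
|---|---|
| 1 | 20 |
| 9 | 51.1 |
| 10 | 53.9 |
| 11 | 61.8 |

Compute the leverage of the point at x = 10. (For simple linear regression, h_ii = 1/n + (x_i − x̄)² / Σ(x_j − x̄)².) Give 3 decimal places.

x̄ = (1 + 9 + 10 + 11)/4 = 7.75
Σ(x − x̄)² = 45.5625 + 1.5625 + 5.0625 + 10.5625 = 62.75
h = 1/4 + (2.25)²/62.75 = 0.25 + 0.0806773 = 0.331

h = 0.331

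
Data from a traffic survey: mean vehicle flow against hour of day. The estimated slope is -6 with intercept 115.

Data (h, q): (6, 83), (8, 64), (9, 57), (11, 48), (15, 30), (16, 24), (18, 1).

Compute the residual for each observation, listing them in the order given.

h=6: q̂ = 115 − 6·6 = 79; e = 83 − 79 = 4
h=8: q̂ = 115 − 6·8 = 67; e = 64 − 67 = -3
h=9: q̂ = 115 − 6·9 = 61; e = 57 − 61 = -4
h=11: q̂ = 115 − 6·11 = 49; e = 48 − 49 = -1
h=15: q̂ = 115 − 6·15 = 25; e = 30 − 25 = 5
h=16: q̂ = 115 − 6·16 = 19; e = 24 − 19 = 5
h=18: q̂ = 115 − 6·18 = 7; e = 1 − 7 = -6

4, -3, -4, -1, 5, 5, -6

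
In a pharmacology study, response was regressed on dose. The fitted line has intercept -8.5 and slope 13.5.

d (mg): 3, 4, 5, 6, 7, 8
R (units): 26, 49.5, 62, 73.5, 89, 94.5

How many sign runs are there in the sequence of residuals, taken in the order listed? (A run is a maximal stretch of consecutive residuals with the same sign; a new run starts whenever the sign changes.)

d=3: R̂ = -8.5 + 13.5·3 = 32; e = 26 − 32 = -6
d=4: R̂ = -8.5 + 13.5·4 = 45.5; e = 49.5 − 45.5 = 4
d=5: R̂ = -8.5 + 13.5·5 = 59; e = 62 − 59 = 3
d=6: R̂ = -8.5 + 13.5·6 = 72.5; e = 73.5 − 72.5 = 1
d=7: R̂ = -8.5 + 13.5·7 = 86; e = 89 − 86 = 3
d=8: R̂ = -8.5 + 13.5·8 = 99.5; e = 94.5 − 99.5 = -5
Signs: − + + + + −
Runs: −×1, +×4, −×1 → 3

3 runs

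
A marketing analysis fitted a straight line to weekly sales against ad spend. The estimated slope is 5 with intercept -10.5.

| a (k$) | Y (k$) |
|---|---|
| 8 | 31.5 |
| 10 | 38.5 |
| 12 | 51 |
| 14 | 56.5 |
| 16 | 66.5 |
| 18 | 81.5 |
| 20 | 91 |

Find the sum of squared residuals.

SSE = 31.5

a=8: ŷ = -10.5 + 5·8 = 29.5; r = 31.5 − 29.5 = 2
a=10: ŷ = -10.5 + 5·10 = 39.5; r = 38.5 − 39.5 = -1
a=12: ŷ = -10.5 + 5·12 = 49.5; r = 51 − 49.5 = 1.5
a=14: ŷ = -10.5 + 5·14 = 59.5; r = 56.5 − 59.5 = -3
a=16: ŷ = -10.5 + 5·16 = 69.5; r = 66.5 − 69.5 = -3
a=18: ŷ = -10.5 + 5·18 = 79.5; r = 81.5 − 79.5 = 2
a=20: ŷ = -10.5 + 5·20 = 89.5; r = 91 − 89.5 = 1.5
SSE = 4 + 1 + 2.25 + 9 + 9 + 4 + 2.25 = 31.5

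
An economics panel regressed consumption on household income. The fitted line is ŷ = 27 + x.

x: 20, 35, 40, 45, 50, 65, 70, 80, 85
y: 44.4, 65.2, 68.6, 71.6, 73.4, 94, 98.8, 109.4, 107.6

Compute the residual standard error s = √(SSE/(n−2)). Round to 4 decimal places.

x=20: ŷ = 27 + 20 = 47; r = 44.4 − 47 = -2.6
x=35: ŷ = 27 + 35 = 62; r = 65.2 − 62 = 3.2
x=40: ŷ = 27 + 40 = 67; r = 68.6 − 67 = 1.6
x=45: ŷ = 27 + 45 = 72; r = 71.6 − 72 = -0.4
x=50: ŷ = 27 + 50 = 77; r = 73.4 − 77 = -3.6
x=65: ŷ = 27 + 65 = 92; r = 94 − 92 = 2
x=70: ŷ = 27 + 70 = 97; r = 98.8 − 97 = 1.8
x=80: ŷ = 27 + 80 = 107; r = 109.4 − 107 = 2.4
x=85: ŷ = 27 + 85 = 112; r = 107.6 − 112 = -4.4
SSE = 6.76 + 10.24 + 2.56 + 0.16 + 12.96 + 4 + 3.24 + 5.76 + 19.36 = 65.04
s = √(65.04/7) = √9.29143 ≈ 3.0482

s = 3.0482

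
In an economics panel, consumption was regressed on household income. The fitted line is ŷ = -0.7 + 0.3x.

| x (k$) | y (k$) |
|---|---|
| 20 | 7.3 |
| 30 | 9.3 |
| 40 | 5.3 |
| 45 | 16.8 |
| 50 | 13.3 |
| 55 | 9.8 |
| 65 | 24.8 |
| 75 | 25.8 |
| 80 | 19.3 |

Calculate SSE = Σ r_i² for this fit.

x=20: ŷ = -0.7 + 0.3·20 = 5.3; r = 7.3 − 5.3 = 2
x=30: ŷ = -0.7 + 0.3·30 = 8.3; r = 9.3 − 8.3 = 1
x=40: ŷ = -0.7 + 0.3·40 = 11.3; r = 5.3 − 11.3 = -6
x=45: ŷ = -0.7 + 0.3·45 = 12.8; r = 16.8 − 12.8 = 4
x=50: ŷ = -0.7 + 0.3·50 = 14.3; r = 13.3 − 14.3 = -1
x=55: ŷ = -0.7 + 0.3·55 = 15.8; r = 9.8 − 15.8 = -6
x=65: ŷ = -0.7 + 0.3·65 = 18.8; r = 24.8 − 18.8 = 6
x=75: ŷ = -0.7 + 0.3·75 = 21.8; r = 25.8 − 21.8 = 4
x=80: ŷ = -0.7 + 0.3·80 = 23.3; r = 19.3 − 23.3 = -4
SSE = 4 + 1 + 36 + 16 + 1 + 36 + 36 + 16 + 16 = 162

SSE = 162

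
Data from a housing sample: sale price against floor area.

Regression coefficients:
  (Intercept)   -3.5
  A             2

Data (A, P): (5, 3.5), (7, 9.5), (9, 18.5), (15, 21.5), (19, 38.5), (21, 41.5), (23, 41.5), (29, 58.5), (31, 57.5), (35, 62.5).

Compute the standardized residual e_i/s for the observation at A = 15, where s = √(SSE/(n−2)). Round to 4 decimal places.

A=5: P̂ = -3.5 + 2·5 = 6.5; e = 3.5 − 6.5 = -3
A=7: P̂ = -3.5 + 2·7 = 10.5; e = 9.5 − 10.5 = -1
A=9: P̂ = -3.5 + 2·9 = 14.5; e = 18.5 − 14.5 = 4
A=15: P̂ = -3.5 + 2·15 = 26.5; e = 21.5 − 26.5 = -5
A=19: P̂ = -3.5 + 2·19 = 34.5; e = 38.5 − 34.5 = 4
A=21: P̂ = -3.5 + 2·21 = 38.5; e = 41.5 − 38.5 = 3
A=23: P̂ = -3.5 + 2·23 = 42.5; e = 41.5 − 42.5 = -1
A=29: P̂ = -3.5 + 2·29 = 54.5; e = 58.5 − 54.5 = 4
A=31: P̂ = -3.5 + 2·31 = 58.5; e = 57.5 − 58.5 = -1
A=35: P̂ = -3.5 + 2·35 = 66.5; e = 62.5 − 66.5 = -4
SSE = 9 + 1 + 16 + 25 + 16 + 9 + 1 + 16 + 1 + 16 = 110
s = √(110/8) = 3.7081
e/s = -5 / 3.7081 = -1.3484

-1.3484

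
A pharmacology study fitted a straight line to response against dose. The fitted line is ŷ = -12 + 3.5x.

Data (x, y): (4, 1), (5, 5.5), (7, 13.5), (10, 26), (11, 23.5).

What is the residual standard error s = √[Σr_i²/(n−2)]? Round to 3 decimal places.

s = 2.582

x=4: ŷ = -12 + 3.5·4 = 2; r = 1 − 2 = -1
x=5: ŷ = -12 + 3.5·5 = 5.5; r = 5.5 − 5.5 = 0
x=7: ŷ = -12 + 3.5·7 = 12.5; r = 13.5 − 12.5 = 1
x=10: ŷ = -12 + 3.5·10 = 23; r = 26 − 23 = 3
x=11: ŷ = -12 + 3.5·11 = 26.5; r = 23.5 − 26.5 = -3
SSE = 1 + 0 + 1 + 9 + 9 = 20
s = √(20/3) = √6.66667 ≈ 2.582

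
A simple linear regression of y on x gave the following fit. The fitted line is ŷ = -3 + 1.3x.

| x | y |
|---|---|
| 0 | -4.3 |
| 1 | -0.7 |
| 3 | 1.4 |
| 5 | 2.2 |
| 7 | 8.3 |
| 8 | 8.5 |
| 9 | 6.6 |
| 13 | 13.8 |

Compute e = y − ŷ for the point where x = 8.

ŷ = -3 + 1.3·8 = 7.4
e = 8.5 − 7.4 = 1.1

e = 1.1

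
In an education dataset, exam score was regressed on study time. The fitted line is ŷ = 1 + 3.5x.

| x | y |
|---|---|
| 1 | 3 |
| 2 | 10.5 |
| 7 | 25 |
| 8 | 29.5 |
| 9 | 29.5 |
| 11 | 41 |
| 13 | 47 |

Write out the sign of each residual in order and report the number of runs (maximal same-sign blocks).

6 runs

x=1: ŷ = 1 + 3.5·1 = 4.5; r = 3 − 4.5 = -1.5
x=2: ŷ = 1 + 3.5·2 = 8; r = 10.5 − 8 = 2.5
x=7: ŷ = 1 + 3.5·7 = 25.5; r = 25 − 25.5 = -0.5
x=8: ŷ = 1 + 3.5·8 = 29; r = 29.5 − 29 = 0.5
x=9: ŷ = 1 + 3.5·9 = 32.5; r = 29.5 − 32.5 = -3
x=11: ŷ = 1 + 3.5·11 = 39.5; r = 41 − 39.5 = 1.5
x=13: ŷ = 1 + 3.5·13 = 46.5; r = 47 − 46.5 = 0.5
Signs: − + − + − + +
Runs: −×1, +×1, −×1, +×1, −×1, +×2 → 6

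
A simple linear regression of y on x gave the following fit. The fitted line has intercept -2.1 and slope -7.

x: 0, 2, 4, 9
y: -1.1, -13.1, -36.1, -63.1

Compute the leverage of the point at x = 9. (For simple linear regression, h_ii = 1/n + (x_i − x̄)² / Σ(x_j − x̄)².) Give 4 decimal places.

x̄ = (0 + 2 + 4 + 9)/4 = 3.75
Σ(x − x̄)² = 14.0625 + 3.0625 + 0.0625 + 27.5625 = 44.75
h = 1/4 + (5.25)²/44.75 = 0.25 + 0.615922 = 0.8659

h = 0.8659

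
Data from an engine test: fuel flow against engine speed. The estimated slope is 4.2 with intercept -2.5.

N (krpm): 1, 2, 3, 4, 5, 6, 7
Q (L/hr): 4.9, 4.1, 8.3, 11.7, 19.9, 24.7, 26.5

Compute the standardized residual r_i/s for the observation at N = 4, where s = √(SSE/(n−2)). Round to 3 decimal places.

N=1: Q̂ = -2.5 + 4.2·1 = 1.7; r = 4.9 − 1.7 = 3.2
N=2: Q̂ = -2.5 + 4.2·2 = 5.9; r = 4.1 − 5.9 = -1.8
N=3: Q̂ = -2.5 + 4.2·3 = 10.1; r = 8.3 − 10.1 = -1.8
N=4: Q̂ = -2.5 + 4.2·4 = 14.3; r = 11.7 − 14.3 = -2.6
N=5: Q̂ = -2.5 + 4.2·5 = 18.5; r = 19.9 − 18.5 = 1.4
N=6: Q̂ = -2.5 + 4.2·6 = 22.7; r = 24.7 − 22.7 = 2
N=7: Q̂ = -2.5 + 4.2·7 = 26.9; r = 26.5 − 26.9 = -0.4
SSE = 10.24 + 3.24 + 3.24 + 6.76 + 1.96 + 4 + 0.16 = 29.6
s = √(29.6/5) = 2.43311
r/s = -2.6 / 2.43311 = -1.069

-1.069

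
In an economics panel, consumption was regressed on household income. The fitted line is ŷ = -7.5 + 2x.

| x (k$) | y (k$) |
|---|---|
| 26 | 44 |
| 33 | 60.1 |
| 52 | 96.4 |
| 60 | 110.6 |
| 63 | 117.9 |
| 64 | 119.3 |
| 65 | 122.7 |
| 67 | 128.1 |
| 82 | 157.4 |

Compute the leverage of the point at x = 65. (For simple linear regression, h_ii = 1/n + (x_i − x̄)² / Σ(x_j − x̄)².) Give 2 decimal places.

x̄ = (26 + 33 + 52 + 60 + 63 + 64 + 65 + 67 + 82)/9 = 56.8889
Σ(x − x̄)² = 954.123 + 570.679 + 23.9012 + 9.67901 + 37.3457 + 50.5679 + 65.7901 + 102.235 + 630.568 = 2444.89
h = 1/9 + (8.11111)²/2444.89 = 0.111111 + 0.0269092 = 0.14

h = 0.14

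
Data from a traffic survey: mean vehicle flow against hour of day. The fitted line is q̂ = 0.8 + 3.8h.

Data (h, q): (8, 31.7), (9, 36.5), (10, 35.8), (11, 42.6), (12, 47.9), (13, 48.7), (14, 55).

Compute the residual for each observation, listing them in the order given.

h=8: q̂ = 0.8 + 3.8·8 = 31.2; r = 31.7 − 31.2 = 0.5
h=9: q̂ = 0.8 + 3.8·9 = 35; r = 36.5 − 35 = 1.5
h=10: q̂ = 0.8 + 3.8·10 = 38.8; r = 35.8 − 38.8 = -3
h=11: q̂ = 0.8 + 3.8·11 = 42.6; r = 42.6 − 42.6 = 0
h=12: q̂ = 0.8 + 3.8·12 = 46.4; r = 47.9 − 46.4 = 1.5
h=13: q̂ = 0.8 + 3.8·13 = 50.2; r = 48.7 − 50.2 = -1.5
h=14: q̂ = 0.8 + 3.8·14 = 54; r = 55 − 54 = 1

0.5, 1.5, -3, 0, 1.5, -1.5, 1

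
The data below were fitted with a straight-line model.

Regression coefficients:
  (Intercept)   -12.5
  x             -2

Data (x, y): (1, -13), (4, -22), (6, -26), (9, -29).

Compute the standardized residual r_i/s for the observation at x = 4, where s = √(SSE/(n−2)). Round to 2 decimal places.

-0.71

x=1: ŷ = -12.5 − 2·1 = -14.5; r = -13 − (-14.5) = 1.5
x=4: ŷ = -12.5 − 2·4 = -20.5; r = -22 − (-20.5) = -1.5
x=6: ŷ = -12.5 − 2·6 = -24.5; r = -26 − (-24.5) = -1.5
x=9: ŷ = -12.5 − 2·9 = -30.5; r = -29 − (-30.5) = 1.5
SSE = 2.25 + 2.25 + 2.25 + 2.25 = 9
s = √(9/2) = 2.12132
r/s = -1.5 / 2.12132 = -0.71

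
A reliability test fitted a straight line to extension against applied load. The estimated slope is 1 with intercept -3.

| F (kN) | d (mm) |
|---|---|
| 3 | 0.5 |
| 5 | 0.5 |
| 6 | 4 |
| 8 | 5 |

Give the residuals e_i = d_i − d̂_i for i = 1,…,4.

0.5, -1.5, 1, 0

F=3: d̂ = -3 + 3 = 0; e = 0.5 − 0 = 0.5
F=5: d̂ = -3 + 5 = 2; e = 0.5 − 2 = -1.5
F=6: d̂ = -3 + 6 = 3; e = 4 − 3 = 1
F=8: d̂ = -3 + 8 = 5; e = 5 − 5 = 0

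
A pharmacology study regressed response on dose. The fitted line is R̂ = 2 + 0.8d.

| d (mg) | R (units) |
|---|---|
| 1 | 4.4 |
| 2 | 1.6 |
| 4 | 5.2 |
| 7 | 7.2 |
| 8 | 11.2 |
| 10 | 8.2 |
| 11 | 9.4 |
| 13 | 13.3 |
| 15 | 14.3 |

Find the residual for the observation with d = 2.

e = -2

R̂ = 2 + 0.8·2 = 3.6
e = 1.6 − 3.6 = -2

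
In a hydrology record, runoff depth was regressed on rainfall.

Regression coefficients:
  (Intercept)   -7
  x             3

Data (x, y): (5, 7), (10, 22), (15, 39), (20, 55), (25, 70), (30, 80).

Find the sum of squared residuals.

SSE = 20

x=5: ŷ = -7 + 3·5 = 8; r = 7 − 8 = -1
x=10: ŷ = -7 + 3·10 = 23; r = 22 − 23 = -1
x=15: ŷ = -7 + 3·15 = 38; r = 39 − 38 = 1
x=20: ŷ = -7 + 3·20 = 53; r = 55 − 53 = 2
x=25: ŷ = -7 + 3·25 = 68; r = 70 − 68 = 2
x=30: ŷ = -7 + 3·30 = 83; r = 80 − 83 = -3
SSE = 1 + 1 + 1 + 4 + 4 + 9 = 20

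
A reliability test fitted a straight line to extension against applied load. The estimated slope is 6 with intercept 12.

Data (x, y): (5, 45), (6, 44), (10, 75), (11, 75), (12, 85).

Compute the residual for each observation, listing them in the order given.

3, -4, 3, -3, 1

x=5: ŷ = 12 + 6·5 = 42; e = 45 − 42 = 3
x=6: ŷ = 12 + 6·6 = 48; e = 44 − 48 = -4
x=10: ŷ = 12 + 6·10 = 72; e = 75 − 72 = 3
x=11: ŷ = 12 + 6·11 = 78; e = 75 − 78 = -3
x=12: ŷ = 12 + 6·12 = 84; e = 85 − 84 = 1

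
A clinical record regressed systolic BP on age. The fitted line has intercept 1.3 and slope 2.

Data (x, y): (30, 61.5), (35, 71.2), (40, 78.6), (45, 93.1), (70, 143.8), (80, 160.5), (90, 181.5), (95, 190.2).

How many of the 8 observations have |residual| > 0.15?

x=30: ŷ = 1.3 + 2·30 = 61.3; e = 61.5 − 61.3 = 0.2
x=35: ŷ = 1.3 + 2·35 = 71.3; e = 71.2 − 71.3 = -0.1
x=40: ŷ = 1.3 + 2·40 = 81.3; e = 78.6 − 81.3 = -2.7
x=45: ŷ = 1.3 + 2·45 = 91.3; e = 93.1 − 91.3 = 1.8
x=70: ŷ = 1.3 + 2·70 = 141.3; e = 143.8 − 141.3 = 2.5
x=80: ŷ = 1.3 + 2·80 = 161.3; e = 160.5 − 161.3 = -0.8
x=90: ŷ = 1.3 + 2·90 = 181.3; e = 181.5 − 181.3 = 0.2
x=95: ŷ = 1.3 + 2·95 = 191.3; e = 190.2 − 191.3 = -1.1
|e| > 0.15: x=30 (|e|=0.2), x=40 (|e|=2.7), x=45 (|e|=1.8), x=70 (|e|=2.5), x=80 (|e|=0.8), x=90 (|e|=0.2), x=95 (|e|=1.1) → 7

7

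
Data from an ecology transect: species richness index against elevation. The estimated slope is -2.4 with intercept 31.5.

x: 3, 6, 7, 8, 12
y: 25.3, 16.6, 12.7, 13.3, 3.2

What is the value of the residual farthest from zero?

x=3: ŷ = 31.5 − 2.4·3 = 24.3; r = 25.3 − 24.3 = 1
x=6: ŷ = 31.5 − 2.4·6 = 17.1; r = 16.6 − 17.1 = -0.5
x=7: ŷ = 31.5 − 2.4·7 = 14.7; r = 12.7 − 14.7 = -2
x=8: ŷ = 31.5 − 2.4·8 = 12.3; r = 13.3 − 12.3 = 1
x=12: ŷ = 31.5 − 2.4·12 = 2.7; r = 3.2 − 2.7 = 0.5
Largest |r| is 2 at x = 7, residual -2.

r = -2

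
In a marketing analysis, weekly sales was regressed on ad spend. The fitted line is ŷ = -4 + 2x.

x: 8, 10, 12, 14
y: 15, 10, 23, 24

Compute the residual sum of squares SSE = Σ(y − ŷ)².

x=8: ŷ = -4 + 2·8 = 12; r = 15 − 12 = 3
x=10: ŷ = -4 + 2·10 = 16; r = 10 − 16 = -6
x=12: ŷ = -4 + 2·12 = 20; r = 23 − 20 = 3
x=14: ŷ = -4 + 2·14 = 24; r = 24 − 24 = 0
SSE = 9 + 36 + 9 + 0 = 54

SSE = 54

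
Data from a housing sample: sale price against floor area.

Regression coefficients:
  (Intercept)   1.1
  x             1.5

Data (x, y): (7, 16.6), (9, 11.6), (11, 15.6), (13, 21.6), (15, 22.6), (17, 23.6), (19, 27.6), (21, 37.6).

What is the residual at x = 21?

ŷ = 1.1 + 1.5·21 = 32.6
r = 37.6 − 32.6 = 5

r = 5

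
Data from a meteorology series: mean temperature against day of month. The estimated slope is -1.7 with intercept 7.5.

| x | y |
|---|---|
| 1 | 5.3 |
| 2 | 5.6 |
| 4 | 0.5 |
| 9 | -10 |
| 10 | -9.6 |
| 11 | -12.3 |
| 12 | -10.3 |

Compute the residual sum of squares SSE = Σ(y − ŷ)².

x=1: ŷ = 7.5 − 1.7·1 = 5.8; r = 5.3 − 5.8 = -0.5
x=2: ŷ = 7.5 − 1.7·2 = 4.1; r = 5.6 − 4.1 = 1.5
x=4: ŷ = 7.5 − 1.7·4 = 0.7; r = 0.5 − 0.7 = -0.2
x=9: ŷ = 7.5 − 1.7·9 = -7.8; r = -10 − (-7.8) = -2.2
x=10: ŷ = 7.5 − 1.7·10 = -9.5; r = -9.6 − (-9.5) = -0.1
x=11: ŷ = 7.5 − 1.7·11 = -11.2; r = -12.3 − (-11.2) = -1.1
x=12: ŷ = 7.5 − 1.7·12 = -12.9; r = -10.3 − (-12.9) = 2.6
SSE = 0.25 + 2.25 + 0.04 + 4.84 + 0.01 + 1.21 + 6.76 = 15.36

SSE = 15.36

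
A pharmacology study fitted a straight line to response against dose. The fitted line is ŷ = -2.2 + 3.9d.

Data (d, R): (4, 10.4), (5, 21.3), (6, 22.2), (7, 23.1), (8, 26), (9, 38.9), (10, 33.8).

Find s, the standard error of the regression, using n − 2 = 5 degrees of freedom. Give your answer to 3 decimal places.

s = 4.099

d=4: ŷ = -2.2 + 3.9·4 = 13.4; e = 10.4 − 13.4 = -3
d=5: ŷ = -2.2 + 3.9·5 = 17.3; e = 21.3 − 17.3 = 4
d=6: ŷ = -2.2 + 3.9·6 = 21.2; e = 22.2 − 21.2 = 1
d=7: ŷ = -2.2 + 3.9·7 = 25.1; e = 23.1 − 25.1 = -2
d=8: ŷ = -2.2 + 3.9·8 = 29; e = 26 − 29 = -3
d=9: ŷ = -2.2 + 3.9·9 = 32.9; e = 38.9 − 32.9 = 6
d=10: ŷ = -2.2 + 3.9·10 = 36.8; e = 33.8 − 36.8 = -3
SSE = 9 + 16 + 1 + 4 + 9 + 36 + 9 = 84
s = √(84/5) = √16.8 ≈ 4.099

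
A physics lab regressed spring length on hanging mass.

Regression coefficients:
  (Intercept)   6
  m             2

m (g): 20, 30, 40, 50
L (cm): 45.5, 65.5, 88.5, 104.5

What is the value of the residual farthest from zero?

e = 2.5

m=20: L̂ = 6 + 2·20 = 46; e = 45.5 − 46 = -0.5
m=30: L̂ = 6 + 2·30 = 66; e = 65.5 − 66 = -0.5
m=40: L̂ = 6 + 2·40 = 86; e = 88.5 − 86 = 2.5
m=50: L̂ = 6 + 2·50 = 106; e = 104.5 − 106 = -1.5
Largest |e| is 2.5 at m = 40, residual 2.5.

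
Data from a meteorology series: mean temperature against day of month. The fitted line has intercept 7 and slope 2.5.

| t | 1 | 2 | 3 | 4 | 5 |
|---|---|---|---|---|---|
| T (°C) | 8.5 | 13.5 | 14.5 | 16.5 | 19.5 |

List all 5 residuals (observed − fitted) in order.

-1, 1.5, 0, -0.5, 0

t=1: T̂ = 7 + 2.5·1 = 9.5; r = 8.5 − 9.5 = -1
t=2: T̂ = 7 + 2.5·2 = 12; r = 13.5 − 12 = 1.5
t=3: T̂ = 7 + 2.5·3 = 14.5; r = 14.5 − 14.5 = 0
t=4: T̂ = 7 + 2.5·4 = 17; r = 16.5 − 17 = -0.5
t=5: T̂ = 7 + 2.5·5 = 19.5; r = 19.5 − 19.5 = 0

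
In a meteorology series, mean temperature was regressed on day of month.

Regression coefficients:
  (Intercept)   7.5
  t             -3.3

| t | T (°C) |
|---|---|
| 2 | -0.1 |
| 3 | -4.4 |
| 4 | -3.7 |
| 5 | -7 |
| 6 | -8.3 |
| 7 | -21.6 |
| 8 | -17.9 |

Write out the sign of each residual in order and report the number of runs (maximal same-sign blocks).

4 runs

t=2: ŷ = 7.5 − 3.3·2 = 0.9; e = -0.1 − 0.9 = -1
t=3: ŷ = 7.5 − 3.3·3 = -2.4; e = -4.4 − (-2.4) = -2
t=4: ŷ = 7.5 − 3.3·4 = -5.7; e = -3.7 − (-5.7) = 2
t=5: ŷ = 7.5 − 3.3·5 = -9; e = -7 − (-9) = 2
t=6: ŷ = 7.5 − 3.3·6 = -12.3; e = -8.3 − (-12.3) = 4
t=7: ŷ = 7.5 − 3.3·7 = -15.6; e = -21.6 − (-15.6) = -6
t=8: ŷ = 7.5 − 3.3·8 = -18.9; e = -17.9 − (-18.9) = 1
Signs: − − + + + − +
Runs: −×2, +×3, −×1, +×1 → 4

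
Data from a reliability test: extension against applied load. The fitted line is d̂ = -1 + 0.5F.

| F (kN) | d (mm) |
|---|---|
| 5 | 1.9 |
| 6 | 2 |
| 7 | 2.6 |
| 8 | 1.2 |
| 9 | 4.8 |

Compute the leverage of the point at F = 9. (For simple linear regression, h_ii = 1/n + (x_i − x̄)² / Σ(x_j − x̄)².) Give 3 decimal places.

F̄ = (5 + 6 + 7 + 8 + 9)/5 = 7
Σ(F − F̄)² = 4 + 1 + 0 + 1 + 4 = 10
h = 1/5 + (2)²/10 = 0.2 + 0.4 = 0.600

h = 0.600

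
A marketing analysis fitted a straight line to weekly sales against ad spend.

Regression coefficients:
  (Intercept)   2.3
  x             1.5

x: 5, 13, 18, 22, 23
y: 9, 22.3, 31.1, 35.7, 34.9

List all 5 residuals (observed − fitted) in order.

-0.8, 0.5, 1.8, 0.4, -1.9

x=5: ŷ = 2.3 + 1.5·5 = 9.8; r = 9 − 9.8 = -0.8
x=13: ŷ = 2.3 + 1.5·13 = 21.8; r = 22.3 − 21.8 = 0.5
x=18: ŷ = 2.3 + 1.5·18 = 29.3; r = 31.1 − 29.3 = 1.8
x=22: ŷ = 2.3 + 1.5·22 = 35.3; r = 35.7 − 35.3 = 0.4
x=23: ŷ = 2.3 + 1.5·23 = 36.8; r = 34.9 − 36.8 = -1.9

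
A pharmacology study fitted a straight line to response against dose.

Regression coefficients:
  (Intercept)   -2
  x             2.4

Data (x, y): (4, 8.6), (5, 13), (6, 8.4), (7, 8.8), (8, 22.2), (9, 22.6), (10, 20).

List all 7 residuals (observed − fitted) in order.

x=4: ŷ = -2 + 2.4·4 = 7.6; r = 8.6 − 7.6 = 1
x=5: ŷ = -2 + 2.4·5 = 10; r = 13 − 10 = 3
x=6: ŷ = -2 + 2.4·6 = 12.4; r = 8.4 − 12.4 = -4
x=7: ŷ = -2 + 2.4·7 = 14.8; r = 8.8 − 14.8 = -6
x=8: ŷ = -2 + 2.4·8 = 17.2; r = 22.2 − 17.2 = 5
x=9: ŷ = -2 + 2.4·9 = 19.6; r = 22.6 − 19.6 = 3
x=10: ŷ = -2 + 2.4·10 = 22; r = 20 − 22 = -2

1, 3, -4, -6, 5, 3, -2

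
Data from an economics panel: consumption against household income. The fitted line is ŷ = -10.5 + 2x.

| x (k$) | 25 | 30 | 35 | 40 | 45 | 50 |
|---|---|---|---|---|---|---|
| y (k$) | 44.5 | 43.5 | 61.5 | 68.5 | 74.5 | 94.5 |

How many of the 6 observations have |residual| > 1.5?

5

x=25: ŷ = -10.5 + 2·25 = 39.5; r = 44.5 − 39.5 = 5
x=30: ŷ = -10.5 + 2·30 = 49.5; r = 43.5 − 49.5 = -6
x=35: ŷ = -10.5 + 2·35 = 59.5; r = 61.5 − 59.5 = 2
x=40: ŷ = -10.5 + 2·40 = 69.5; r = 68.5 − 69.5 = -1
x=45: ŷ = -10.5 + 2·45 = 79.5; r = 74.5 − 79.5 = -5
x=50: ŷ = -10.5 + 2·50 = 89.5; r = 94.5 − 89.5 = 5
|r| > 1.5: x=25 (|r|=5), x=30 (|r|=6), x=35 (|r|=2), x=45 (|r|=5), x=50 (|r|=5) → 5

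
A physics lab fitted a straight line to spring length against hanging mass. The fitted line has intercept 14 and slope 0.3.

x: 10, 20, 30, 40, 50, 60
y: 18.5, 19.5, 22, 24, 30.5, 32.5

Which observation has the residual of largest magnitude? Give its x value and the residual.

x=10: ŷ = 14 + 0.3·10 = 17; e = 18.5 − 17 = 1.5
x=20: ŷ = 14 + 0.3·20 = 20; e = 19.5 − 20 = -0.5
x=30: ŷ = 14 + 0.3·30 = 23; e = 22 − 23 = -1
x=40: ŷ = 14 + 0.3·40 = 26; e = 24 − 26 = -2
x=50: ŷ = 14 + 0.3·50 = 29; e = 30.5 − 29 = 1.5
x=60: ŷ = 14 + 0.3·60 = 32; e = 32.5 − 32 = 0.5
Largest |e| is 2 at x = 40, residual -2.

x = 40, e = -2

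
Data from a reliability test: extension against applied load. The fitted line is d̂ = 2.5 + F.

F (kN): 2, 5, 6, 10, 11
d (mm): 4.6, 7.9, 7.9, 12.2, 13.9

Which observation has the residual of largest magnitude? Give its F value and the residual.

F=2: d̂ = 2.5 + 2 = 4.5; r = 4.6 − 4.5 = 0.1
F=5: d̂ = 2.5 + 5 = 7.5; r = 7.9 − 7.5 = 0.4
F=6: d̂ = 2.5 + 6 = 8.5; r = 7.9 − 8.5 = -0.6
F=10: d̂ = 2.5 + 10 = 12.5; r = 12.2 − 12.5 = -0.3
F=11: d̂ = 2.5 + 11 = 13.5; r = 13.9 − 13.5 = 0.4
Largest |r| is 0.6 at F = 6, residual -0.6.

F = 6, r = -0.6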